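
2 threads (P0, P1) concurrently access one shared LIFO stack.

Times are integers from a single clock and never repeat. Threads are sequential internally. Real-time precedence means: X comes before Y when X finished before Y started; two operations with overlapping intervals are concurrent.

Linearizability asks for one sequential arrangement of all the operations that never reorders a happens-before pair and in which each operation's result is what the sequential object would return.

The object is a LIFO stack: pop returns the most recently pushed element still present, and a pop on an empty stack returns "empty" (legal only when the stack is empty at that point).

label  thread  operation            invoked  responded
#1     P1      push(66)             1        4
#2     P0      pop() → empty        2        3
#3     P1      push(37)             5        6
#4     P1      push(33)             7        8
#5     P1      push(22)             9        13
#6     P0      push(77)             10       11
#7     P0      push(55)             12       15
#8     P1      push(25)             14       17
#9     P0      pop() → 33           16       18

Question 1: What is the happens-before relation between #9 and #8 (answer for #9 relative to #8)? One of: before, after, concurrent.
concurrent

#9 spans [16,18], #8 spans [14,17]
the intervals overlap in both directions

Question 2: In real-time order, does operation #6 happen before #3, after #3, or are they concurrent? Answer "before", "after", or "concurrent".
after

#6 spans [10,11], #3 spans [5,6]
resp(#3)=6 < inv(#6)=10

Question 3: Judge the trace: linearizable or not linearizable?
not linearizable

events 1..17 are fine; event 18 — the response of #9 at time 18 — makes the prefix non-linearizable
9 completed operations, 16 real-time-consistent orders — every LIFO stack replay fails
one such order, #1, #2, #3, #4, #5, #6, #7, #8, #9, breaks at step 2 where #2 pop() → empty is illegal
one such order, #1, #2, #3, #4, #5, #6, #7, #9, #8, breaks at step 2 where #2 pop() → empty is illegal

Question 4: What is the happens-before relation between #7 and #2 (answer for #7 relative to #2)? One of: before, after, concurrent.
after

#7 spans [12,15], #2 spans [2,3]
resp(#2)=3 < inv(#7)=12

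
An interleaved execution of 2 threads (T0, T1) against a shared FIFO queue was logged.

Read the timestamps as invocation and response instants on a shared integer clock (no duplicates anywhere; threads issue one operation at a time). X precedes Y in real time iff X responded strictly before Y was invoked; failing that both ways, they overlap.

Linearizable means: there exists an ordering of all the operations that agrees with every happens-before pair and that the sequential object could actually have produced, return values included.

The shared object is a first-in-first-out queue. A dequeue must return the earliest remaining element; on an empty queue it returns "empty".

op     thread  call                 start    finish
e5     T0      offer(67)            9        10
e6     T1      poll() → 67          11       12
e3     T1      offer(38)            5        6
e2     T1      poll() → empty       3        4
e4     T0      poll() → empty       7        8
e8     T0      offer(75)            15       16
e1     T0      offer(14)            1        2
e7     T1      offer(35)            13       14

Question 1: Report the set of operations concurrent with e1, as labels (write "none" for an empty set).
Answer: none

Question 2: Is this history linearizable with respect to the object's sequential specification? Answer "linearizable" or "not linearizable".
cut after 3 events: linearizable; cut after 4 events (e2 responds, time 4): not linearizable
one real-time candidate order over the 2 completed operations — the FIFO queue replay rejects it
for example e1, e2 fails at step 2: e2 poll() → empty is not legal there

not linearizable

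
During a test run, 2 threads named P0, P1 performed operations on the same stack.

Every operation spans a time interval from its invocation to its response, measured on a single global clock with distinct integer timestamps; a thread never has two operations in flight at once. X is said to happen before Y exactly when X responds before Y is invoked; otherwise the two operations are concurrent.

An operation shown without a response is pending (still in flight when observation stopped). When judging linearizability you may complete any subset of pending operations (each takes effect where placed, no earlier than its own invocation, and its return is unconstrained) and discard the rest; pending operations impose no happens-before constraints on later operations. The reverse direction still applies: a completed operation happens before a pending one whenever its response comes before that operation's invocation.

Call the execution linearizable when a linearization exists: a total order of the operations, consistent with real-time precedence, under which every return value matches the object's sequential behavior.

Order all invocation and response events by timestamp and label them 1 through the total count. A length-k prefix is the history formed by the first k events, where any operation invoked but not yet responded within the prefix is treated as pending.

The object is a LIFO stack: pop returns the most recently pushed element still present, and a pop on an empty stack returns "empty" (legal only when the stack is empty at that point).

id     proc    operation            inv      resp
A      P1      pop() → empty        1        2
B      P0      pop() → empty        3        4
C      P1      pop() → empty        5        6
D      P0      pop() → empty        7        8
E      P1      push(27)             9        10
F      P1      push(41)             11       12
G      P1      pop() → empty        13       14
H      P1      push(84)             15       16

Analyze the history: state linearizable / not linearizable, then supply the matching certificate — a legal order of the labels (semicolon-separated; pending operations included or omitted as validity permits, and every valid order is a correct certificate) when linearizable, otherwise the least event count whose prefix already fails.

not linearizable — minimal violating prefix: 14 events

prefix check: 1..13 passes, 1..14 fails once G's time-14 response joins
the completed operations (7 total) allow one real-time order; the stack replay rejects it
one such order, A, B, C, D, E, F, G, breaks at step 7 where G pop() → empty is illegal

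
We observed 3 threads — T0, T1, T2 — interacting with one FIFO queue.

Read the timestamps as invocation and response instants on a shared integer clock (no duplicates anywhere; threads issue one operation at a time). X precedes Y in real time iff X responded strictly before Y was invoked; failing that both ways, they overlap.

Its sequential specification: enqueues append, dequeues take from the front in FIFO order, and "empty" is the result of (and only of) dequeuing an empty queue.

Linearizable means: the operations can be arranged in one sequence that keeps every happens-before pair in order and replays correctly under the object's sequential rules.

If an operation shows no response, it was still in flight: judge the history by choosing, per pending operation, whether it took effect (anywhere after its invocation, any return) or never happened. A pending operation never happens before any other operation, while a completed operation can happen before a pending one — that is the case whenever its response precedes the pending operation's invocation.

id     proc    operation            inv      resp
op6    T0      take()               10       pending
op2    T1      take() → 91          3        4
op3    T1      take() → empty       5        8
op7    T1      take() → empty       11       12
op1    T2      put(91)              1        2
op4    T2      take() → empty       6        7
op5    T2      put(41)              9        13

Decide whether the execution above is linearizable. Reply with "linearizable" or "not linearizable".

linearizable

a witness: op1, op2, op3, op4, op5, op6, op7
1. op1 put(91), leaving queue <91>
2. op2 take() → 91, leaving queue <>
3. op3 take() → empty, leaving queue <>
4. op4 take() → empty, leaving queue <>
5. op5 put(41), leaving queue <41>
6. op6 take() (pending, included), leaving queue <>
7. op7 take() → empty, leaving queue <>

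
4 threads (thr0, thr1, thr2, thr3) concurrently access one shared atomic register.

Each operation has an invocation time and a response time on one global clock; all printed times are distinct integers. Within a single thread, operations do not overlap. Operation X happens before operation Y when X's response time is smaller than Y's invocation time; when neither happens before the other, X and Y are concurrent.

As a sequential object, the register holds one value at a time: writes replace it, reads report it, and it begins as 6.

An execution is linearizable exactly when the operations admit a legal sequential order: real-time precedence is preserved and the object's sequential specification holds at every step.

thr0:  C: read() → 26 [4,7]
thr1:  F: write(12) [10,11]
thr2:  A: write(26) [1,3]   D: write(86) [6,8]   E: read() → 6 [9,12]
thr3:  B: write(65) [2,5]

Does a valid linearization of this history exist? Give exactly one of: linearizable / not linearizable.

events 1..11 are fine; event 12 — the response of E at time 12 — makes the prefix non-linearizable
the 6 completed operations admit 10 real-time orders; each fails the atomic register replay
e.g. A, B, C, D, E, F: illegal at step 3, since C read() → 26 cannot apply there
e.g. A, B, C, D, F, E: illegal at step 3, since C read() → 26 cannot apply there

not linearizable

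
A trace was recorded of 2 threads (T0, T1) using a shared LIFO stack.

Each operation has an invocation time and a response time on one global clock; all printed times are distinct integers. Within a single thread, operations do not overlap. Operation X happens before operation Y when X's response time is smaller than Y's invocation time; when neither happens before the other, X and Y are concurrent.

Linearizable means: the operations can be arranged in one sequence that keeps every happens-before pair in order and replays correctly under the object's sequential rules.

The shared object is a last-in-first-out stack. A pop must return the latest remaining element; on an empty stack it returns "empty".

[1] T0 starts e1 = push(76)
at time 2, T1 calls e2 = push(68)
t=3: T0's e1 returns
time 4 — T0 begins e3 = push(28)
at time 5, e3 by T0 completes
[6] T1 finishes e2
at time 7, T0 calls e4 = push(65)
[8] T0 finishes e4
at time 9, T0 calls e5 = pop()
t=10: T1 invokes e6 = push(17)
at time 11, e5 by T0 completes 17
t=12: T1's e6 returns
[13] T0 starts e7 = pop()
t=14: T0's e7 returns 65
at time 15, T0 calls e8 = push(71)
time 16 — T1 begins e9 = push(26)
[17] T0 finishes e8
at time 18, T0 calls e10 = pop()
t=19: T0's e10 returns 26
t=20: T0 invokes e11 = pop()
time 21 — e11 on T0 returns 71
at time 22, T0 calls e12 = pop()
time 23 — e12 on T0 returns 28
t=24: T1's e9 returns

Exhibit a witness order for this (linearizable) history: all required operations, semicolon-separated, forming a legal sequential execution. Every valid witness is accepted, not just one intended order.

step 1: e1 push(76) — stack <76>
step 2: e2 push(68) — stack <76,68>
step 3: e3 push(28) — stack <76,68,28>
step 4: e4 push(65) — stack <76,68,28,65>
step 5: e6 push(17) — stack <76,68,28,65,17>
step 6: e5 pop() → 17 — stack <76,68,28,65>
step 7: e7 pop() → 65 — stack <76,68,28>
step 8: e8 push(71) — stack <76,68,28,71>
step 9: e9 push(26) — stack <76,68,28,71,26>
step 10: e10 pop() → 26 — stack <76,68,28,71>
step 11: e11 pop() → 71 — stack <76,68,28>
step 12: e12 pop() → 28 — stack <76,68>

e1; e2; e3; e4; e6; e5; e7; e8; e9; e10; e11; e12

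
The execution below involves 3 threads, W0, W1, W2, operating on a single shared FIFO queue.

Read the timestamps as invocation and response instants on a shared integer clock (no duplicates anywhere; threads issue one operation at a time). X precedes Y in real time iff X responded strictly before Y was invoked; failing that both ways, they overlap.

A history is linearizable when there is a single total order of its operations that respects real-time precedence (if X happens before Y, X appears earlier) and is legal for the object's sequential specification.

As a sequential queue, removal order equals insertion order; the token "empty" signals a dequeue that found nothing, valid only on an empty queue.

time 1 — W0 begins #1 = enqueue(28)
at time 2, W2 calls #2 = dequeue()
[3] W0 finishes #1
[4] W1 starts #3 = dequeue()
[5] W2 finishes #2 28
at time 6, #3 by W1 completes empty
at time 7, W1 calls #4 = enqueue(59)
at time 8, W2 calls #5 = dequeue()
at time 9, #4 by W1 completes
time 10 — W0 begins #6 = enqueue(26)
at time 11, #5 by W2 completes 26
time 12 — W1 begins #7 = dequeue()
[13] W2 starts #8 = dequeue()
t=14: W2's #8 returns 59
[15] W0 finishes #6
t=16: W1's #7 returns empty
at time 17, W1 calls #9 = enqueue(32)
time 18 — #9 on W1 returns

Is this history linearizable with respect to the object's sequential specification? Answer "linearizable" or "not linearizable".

not linearizable

the violation lands at event 11, #5's response at time 11: events 1..10 linearize, events 1..11 do not
5 completed operations, 6 real-time-consistent orders — every FIFO queue replay fails
completion choices over the 1 pending operation (#6) were checked; none helps
take #1, #2, #3, #4, #5 (pending dropped): step 5 already fails, because #5 dequeue() → 26 cannot occur there
take #1, #2, #3, #5, #4 (pending dropped): step 4 already fails, because #5 dequeue() → 26 cannot occur there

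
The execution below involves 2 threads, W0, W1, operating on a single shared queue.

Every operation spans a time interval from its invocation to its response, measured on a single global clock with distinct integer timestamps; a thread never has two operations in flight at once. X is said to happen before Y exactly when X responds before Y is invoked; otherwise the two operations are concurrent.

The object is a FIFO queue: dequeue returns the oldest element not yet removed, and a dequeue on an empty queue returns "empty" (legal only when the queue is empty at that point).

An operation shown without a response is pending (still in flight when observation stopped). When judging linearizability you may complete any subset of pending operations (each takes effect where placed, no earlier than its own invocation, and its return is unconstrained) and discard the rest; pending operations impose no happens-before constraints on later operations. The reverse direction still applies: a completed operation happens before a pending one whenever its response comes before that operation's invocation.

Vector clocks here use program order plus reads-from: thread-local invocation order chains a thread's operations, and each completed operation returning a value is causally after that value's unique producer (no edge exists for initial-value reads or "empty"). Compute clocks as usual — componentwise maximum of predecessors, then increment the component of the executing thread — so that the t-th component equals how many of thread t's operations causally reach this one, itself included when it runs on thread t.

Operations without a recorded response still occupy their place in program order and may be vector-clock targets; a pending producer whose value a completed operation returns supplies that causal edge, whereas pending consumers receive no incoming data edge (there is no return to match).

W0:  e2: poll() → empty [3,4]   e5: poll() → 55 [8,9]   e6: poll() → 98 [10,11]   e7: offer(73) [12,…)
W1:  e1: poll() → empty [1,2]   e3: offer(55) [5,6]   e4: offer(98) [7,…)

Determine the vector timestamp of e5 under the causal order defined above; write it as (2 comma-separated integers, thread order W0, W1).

(2, 2)

invoked at 1, e1 has no predecessors; its own W1 bump gives (0, 1)
invoked at 3, e2 has no predecessors; its own W0 bump gives (1, 0)
invoked at 5, e3 merges VC(e1)=(0, 1) and bumps W1's slot → (0, 2)
invoked at 7, e4 merges VC(e3)=(0, 2) and bumps W1's slot → (0, 3)
invoked at 8, e5 merges VC(e2)=(1, 0), VC(e3)=(0, 2) and bumps W0's slot → (2, 2)
invoked at 10, e6 merges VC(e4)=(0, 3), VC(e5)=(2, 2) and bumps W0's slot → (3, 3)
invoked at 12, e7 merges VC(e6)=(3, 3) and bumps W0's slot → (4, 3)
target: VC(e5) = (2, 2)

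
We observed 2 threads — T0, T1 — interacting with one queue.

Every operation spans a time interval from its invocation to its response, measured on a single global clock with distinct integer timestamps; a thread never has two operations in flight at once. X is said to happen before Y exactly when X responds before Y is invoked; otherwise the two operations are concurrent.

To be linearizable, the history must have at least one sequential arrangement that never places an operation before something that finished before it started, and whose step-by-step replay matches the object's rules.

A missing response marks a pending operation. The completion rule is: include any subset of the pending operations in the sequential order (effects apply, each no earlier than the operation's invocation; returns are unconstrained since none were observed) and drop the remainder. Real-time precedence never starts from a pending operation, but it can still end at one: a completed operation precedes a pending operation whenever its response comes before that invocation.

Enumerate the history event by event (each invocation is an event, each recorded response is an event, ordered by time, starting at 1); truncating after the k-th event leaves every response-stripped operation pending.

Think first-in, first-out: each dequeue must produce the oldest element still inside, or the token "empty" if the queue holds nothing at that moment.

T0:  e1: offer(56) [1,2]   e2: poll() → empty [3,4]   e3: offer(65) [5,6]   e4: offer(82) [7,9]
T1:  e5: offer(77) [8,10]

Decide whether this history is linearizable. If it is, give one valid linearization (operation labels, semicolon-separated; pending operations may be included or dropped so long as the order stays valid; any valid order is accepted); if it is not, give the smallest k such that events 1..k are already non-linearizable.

not linearizable — minimal violating prefix: 4 events

prefix check: 1..3 passes, 1..4 fails once e2's time-4 response joins
a single order respects real time; the 2 completed queue operations fail replay along it
take e1, e2: step 2 already fails, because e2 poll() → empty cannot occur there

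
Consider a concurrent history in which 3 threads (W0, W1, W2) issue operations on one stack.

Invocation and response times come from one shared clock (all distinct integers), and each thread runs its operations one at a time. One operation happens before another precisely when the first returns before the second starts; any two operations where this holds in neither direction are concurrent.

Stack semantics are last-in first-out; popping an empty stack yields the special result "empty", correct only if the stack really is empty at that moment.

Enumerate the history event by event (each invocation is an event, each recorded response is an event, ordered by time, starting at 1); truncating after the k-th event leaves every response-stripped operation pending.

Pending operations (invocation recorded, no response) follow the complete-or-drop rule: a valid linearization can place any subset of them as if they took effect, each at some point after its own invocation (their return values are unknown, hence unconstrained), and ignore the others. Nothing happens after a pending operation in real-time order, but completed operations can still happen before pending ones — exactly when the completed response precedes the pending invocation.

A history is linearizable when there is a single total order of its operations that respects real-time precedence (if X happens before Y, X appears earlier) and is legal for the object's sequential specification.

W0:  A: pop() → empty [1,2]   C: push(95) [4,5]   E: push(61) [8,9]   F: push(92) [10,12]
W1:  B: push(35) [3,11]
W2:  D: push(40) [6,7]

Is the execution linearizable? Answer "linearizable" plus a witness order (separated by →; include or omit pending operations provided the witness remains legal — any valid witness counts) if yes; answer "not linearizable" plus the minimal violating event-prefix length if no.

linearizable — witness: A → B → C → D → E → F

step 1: A pop() → empty — stack <>
step 2: B push(35) — stack <35>
step 3: C push(95) — stack <35,95>
step 4: D push(40) — stack <35,95,40>
step 5: E push(61) — stack <35,95,40,61>
step 6: F push(92) — stack <35,95,40,61,92>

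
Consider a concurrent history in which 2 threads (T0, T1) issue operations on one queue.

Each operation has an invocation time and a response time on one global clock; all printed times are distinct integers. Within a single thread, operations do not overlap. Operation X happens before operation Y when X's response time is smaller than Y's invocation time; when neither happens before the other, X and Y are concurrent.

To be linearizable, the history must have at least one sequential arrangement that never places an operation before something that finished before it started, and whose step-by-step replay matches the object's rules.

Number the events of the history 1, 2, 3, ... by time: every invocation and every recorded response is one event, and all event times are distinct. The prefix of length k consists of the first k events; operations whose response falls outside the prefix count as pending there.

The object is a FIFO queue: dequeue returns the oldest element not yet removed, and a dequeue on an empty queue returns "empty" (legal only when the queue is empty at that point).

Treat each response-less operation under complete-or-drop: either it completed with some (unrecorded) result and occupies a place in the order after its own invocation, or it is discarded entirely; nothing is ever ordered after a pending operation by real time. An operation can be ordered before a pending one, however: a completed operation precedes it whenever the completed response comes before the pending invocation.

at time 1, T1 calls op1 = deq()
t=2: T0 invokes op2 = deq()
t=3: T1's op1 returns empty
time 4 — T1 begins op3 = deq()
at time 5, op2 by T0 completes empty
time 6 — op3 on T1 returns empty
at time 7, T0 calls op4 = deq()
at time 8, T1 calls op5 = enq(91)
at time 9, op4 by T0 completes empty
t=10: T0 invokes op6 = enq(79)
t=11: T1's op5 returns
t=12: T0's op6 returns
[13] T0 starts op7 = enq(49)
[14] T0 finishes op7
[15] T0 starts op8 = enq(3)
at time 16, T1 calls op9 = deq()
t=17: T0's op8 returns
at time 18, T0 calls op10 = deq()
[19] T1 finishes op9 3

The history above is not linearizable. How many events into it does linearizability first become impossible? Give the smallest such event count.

19

a valid linearization of events 1..18 exists, for instance op1, op2, op3, op4, op5, op6, op7, op8:
after step 1 (op1 deq() → empty): queue <>
after step 2 (op2 deq() → empty): queue <>
after step 3 (op3 deq() → empty): queue <>
after step 4 (op4 deq() → empty): queue <>
after step 5 (op5 enq(91)): queue <91>
after step 6 (op6 enq(79)): queue <91,79>
after step 7 (op7 enq(49)): queue <91,79,49>
after step 8 (op8 enq(3)): queue <91,79,49,3>
include event 19 — op9 responding at 19 — and every candidate order breaks
every completion of the 1 pending operation (op10) was checked; none linearizes
e.g. op1, op2, op3, op4, op5, op6, op7, op8, op9 (pending dropped): illegal at step 9, since op9 deq() → 3 cannot apply there
e.g. op1, op2, op3, op4, op5, op6, op7, op9, op8 (pending dropped): illegal at step 8, since op9 deq() → 3 cannot apply there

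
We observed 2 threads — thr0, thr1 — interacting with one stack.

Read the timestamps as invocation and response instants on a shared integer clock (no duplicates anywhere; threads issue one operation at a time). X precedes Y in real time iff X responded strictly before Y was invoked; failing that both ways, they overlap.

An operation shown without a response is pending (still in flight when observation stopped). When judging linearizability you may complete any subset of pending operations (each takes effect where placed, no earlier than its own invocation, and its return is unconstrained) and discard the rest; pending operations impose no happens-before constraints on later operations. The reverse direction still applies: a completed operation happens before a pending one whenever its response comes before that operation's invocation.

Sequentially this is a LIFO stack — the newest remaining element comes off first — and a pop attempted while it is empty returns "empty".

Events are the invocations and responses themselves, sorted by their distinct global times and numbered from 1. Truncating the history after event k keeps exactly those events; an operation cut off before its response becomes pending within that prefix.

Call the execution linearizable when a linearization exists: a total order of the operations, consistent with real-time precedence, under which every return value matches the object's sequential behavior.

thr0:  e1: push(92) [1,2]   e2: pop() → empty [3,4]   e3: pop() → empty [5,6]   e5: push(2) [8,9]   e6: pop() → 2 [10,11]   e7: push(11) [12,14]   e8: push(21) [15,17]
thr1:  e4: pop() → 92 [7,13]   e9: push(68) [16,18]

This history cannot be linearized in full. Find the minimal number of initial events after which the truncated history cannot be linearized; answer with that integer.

events 1..3 are still linearizable — one witness is e1:
1. e1 push(92), leaving stack <92>
with event 4 included (e2 responding at time 4), all real-time-consistent orders fail
take e1, e2: step 2 already fails, because e2 pop() → empty cannot occur there

4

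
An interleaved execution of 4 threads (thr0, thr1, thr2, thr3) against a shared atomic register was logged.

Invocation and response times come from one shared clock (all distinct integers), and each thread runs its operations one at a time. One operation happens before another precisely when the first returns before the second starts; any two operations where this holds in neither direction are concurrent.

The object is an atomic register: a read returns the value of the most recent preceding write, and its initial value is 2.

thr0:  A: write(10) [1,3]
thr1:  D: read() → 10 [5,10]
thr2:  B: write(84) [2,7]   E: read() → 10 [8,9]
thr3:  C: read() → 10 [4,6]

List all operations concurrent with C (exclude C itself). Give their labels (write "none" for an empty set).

B, D

C spans [4,6]; an op avoiding the whole window 4..6 is ordered, any other is concurrent
A [1,3]: before
B [2,7]: concurrent
D [5,10]: concurrent
E [8,9]: after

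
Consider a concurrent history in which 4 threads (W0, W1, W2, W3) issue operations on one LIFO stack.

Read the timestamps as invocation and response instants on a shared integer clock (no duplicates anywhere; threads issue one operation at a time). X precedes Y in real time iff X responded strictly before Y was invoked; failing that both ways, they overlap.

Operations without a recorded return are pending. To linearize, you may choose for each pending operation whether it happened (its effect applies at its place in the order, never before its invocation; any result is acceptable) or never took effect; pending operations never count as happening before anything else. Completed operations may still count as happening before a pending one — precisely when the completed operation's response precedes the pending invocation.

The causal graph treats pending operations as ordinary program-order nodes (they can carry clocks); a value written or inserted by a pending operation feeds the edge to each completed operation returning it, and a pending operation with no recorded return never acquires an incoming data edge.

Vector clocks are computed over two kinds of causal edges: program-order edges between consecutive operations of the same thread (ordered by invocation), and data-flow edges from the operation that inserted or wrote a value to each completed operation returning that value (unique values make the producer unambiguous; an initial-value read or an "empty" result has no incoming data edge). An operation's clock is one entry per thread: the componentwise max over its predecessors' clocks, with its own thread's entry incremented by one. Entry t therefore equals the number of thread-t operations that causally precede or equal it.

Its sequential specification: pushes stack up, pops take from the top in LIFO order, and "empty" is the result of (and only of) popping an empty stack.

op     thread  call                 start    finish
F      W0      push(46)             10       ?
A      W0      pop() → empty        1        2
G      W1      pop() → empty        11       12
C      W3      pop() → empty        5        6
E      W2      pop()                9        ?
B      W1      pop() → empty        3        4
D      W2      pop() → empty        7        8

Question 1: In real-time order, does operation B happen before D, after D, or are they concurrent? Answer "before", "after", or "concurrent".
before

B spans [3,4], D spans [7,8]
resp(B)=4 < inv(D)=7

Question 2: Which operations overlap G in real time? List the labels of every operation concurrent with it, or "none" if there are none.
E, F

overlap test against G [11,12]: concurrent iff the interval meets 11..12
A [1,2]: before
B [3,4]: before
C [5,6]: before
D [7,8]: before
E [9,…): concurrent
F [10,…): concurrent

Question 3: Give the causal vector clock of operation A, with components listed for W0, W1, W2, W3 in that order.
(1, 0, 0, 0)

C (invocation 5): nothing precedes it; W3's component alone gives (0, 0, 0, 1)
D (invocation 7): nothing precedes it; W2's component alone gives (0, 0, 1, 0)
B (invocation 3): nothing precedes it; W1's component alone gives (0, 1, 0, 0)
A (invocation 1): nothing precedes it; W0's component alone gives (1, 0, 0, 0)
from VC(D)=(0, 0, 1, 0), E (invoked 9) maxes components and bumps W2 → (0, 0, 2, 0)
from VC(B)=(0, 1, 0, 0), G (invoked 11) maxes components and bumps W1 → (0, 2, 0, 0)
from VC(A)=(1, 0, 0, 0), F (invoked 10) maxes components and bumps W0 → (2, 0, 0, 0)
target: VC(A) = (1, 0, 0, 0)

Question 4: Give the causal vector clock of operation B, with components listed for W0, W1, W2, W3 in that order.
(0, 1, 0, 0)

root op C, invoked 5: fresh clock plus W3's own tick → (0, 0, 0, 1)
root op D, invoked 7: fresh clock plus W2's own tick → (0, 0, 1, 0)
root op B, invoked 3: fresh clock plus W1's own tick → (0, 1, 0, 0)
root op A, invoked 1: fresh clock plus W0's own tick → (1, 0, 0, 0)
merge at E (invoked 9): VC(D)=(0, 0, 1, 0), own-thread bump on W2 → (0, 0, 2, 0)
merge at G (invoked 11): VC(B)=(0, 1, 0, 0), own-thread bump on W1 → (0, 2, 0, 0)
merge at F (invoked 10): VC(A)=(1, 0, 0, 0), own-thread bump on W0 → (2, 0, 0, 0)
target: VC(B) = (0, 1, 0, 0)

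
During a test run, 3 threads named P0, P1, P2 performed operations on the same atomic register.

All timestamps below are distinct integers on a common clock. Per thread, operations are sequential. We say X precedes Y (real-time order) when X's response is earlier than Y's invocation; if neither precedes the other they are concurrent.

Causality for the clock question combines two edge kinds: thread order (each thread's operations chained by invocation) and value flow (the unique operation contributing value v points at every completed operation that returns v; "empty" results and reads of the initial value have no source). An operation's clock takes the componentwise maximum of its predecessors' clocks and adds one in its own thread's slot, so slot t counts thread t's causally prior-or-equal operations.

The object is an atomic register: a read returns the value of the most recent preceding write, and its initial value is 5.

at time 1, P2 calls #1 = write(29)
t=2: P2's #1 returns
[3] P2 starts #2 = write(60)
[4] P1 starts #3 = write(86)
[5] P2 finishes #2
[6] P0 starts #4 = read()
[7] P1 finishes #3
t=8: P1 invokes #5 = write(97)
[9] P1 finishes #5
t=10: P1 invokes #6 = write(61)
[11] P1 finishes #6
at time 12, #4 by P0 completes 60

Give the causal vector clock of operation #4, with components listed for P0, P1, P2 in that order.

(1, 0, 2)

#1 (invocation 1): nothing precedes it; P2's component alone gives (0, 0, 1)
#3 (invocation 4): nothing precedes it; P1's component alone gives (0, 1, 0)
#2 (invocation 3): componentwise max over VC(#1)=(0, 0, 1), +1 at P2, giving (0, 0, 2)
#5 (invocation 8): componentwise max over VC(#3)=(0, 1, 0), +1 at P1, giving (0, 2, 0)
#6 (invocation 10): componentwise max over VC(#5)=(0, 2, 0), +1 at P1, giving (0, 3, 0)
#4 (invocation 6): componentwise max over VC(#2)=(0, 0, 2), +1 at P0, giving (1, 0, 2)
target: VC(#4) = (1, 0, 2)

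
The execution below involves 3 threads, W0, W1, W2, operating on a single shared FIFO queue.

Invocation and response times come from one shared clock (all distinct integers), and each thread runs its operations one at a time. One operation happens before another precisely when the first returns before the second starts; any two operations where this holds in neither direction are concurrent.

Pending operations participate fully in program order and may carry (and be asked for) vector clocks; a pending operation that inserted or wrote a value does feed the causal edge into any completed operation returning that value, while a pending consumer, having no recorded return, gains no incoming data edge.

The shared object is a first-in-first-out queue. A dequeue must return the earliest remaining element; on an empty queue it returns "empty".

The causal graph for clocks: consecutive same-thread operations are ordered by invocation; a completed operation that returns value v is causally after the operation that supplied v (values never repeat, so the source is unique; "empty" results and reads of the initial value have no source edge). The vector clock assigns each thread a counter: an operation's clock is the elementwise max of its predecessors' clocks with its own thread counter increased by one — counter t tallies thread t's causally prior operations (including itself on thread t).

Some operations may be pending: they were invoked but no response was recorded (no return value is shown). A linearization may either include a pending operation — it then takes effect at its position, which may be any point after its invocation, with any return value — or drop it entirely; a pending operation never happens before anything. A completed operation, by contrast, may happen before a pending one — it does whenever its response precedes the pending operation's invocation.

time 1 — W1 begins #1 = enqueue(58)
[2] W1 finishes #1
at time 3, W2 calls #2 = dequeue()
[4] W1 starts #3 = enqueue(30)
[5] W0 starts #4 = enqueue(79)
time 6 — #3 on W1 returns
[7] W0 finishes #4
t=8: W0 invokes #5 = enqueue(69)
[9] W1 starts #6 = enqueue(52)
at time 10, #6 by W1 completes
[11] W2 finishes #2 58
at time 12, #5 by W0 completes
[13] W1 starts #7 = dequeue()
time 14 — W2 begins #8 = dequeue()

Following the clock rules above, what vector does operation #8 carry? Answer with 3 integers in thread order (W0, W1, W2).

(0, 1, 2)

VC(#1, invoked at 1): no causal predecessors; +1 on W1 → (0, 1, 0)
VC(#4, invoked at 5): no causal predecessors; +1 on W0 → (1, 0, 0)
#2, invoked 3, takes VC(#1)=(0, 1, 0) under max, adds 1 for W2 → (0, 1, 1)
#3, invoked 4, takes VC(#1)=(0, 1, 0) under max, adds 1 for W1 → (0, 2, 0)
#5, invoked 8, takes VC(#4)=(1, 0, 0) under max, adds 1 for W0 → (2, 0, 0)
#8, invoked 14, takes VC(#2)=(0, 1, 1) under max, adds 1 for W2 → (0, 1, 2)
#6, invoked 9, takes VC(#3)=(0, 2, 0) under max, adds 1 for W1 → (0, 3, 0)
#7, invoked 13, takes VC(#6)=(0, 3, 0) under max, adds 1 for W1 → (0, 4, 0)
target: VC(#8) = (0, 1, 2)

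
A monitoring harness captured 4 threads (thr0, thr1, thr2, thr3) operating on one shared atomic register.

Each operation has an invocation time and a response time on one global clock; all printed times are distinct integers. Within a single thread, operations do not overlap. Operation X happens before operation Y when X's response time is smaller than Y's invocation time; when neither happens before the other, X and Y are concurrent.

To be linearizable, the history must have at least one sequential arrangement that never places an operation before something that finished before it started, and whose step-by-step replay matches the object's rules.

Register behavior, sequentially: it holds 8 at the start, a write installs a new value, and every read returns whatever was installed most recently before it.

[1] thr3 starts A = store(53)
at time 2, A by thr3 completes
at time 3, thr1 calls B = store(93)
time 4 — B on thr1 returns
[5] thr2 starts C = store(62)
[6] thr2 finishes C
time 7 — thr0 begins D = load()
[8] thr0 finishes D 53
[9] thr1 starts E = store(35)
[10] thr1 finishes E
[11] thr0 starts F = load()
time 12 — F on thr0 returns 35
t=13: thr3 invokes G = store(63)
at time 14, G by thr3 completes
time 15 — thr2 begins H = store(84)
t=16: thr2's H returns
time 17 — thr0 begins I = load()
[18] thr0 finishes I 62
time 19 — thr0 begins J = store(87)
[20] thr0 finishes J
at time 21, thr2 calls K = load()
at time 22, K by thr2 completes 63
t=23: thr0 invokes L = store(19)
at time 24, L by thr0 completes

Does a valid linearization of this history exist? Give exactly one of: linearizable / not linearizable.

not linearizable

prefix check: 1..7 passes, 1..8 fails once D's time-8 response joins
one real-time candidate order over the 4 completed operations — the atomic register replay rejects it
e.g. A, B, C, D: illegal at step 4, since D load() → 53 cannot apply there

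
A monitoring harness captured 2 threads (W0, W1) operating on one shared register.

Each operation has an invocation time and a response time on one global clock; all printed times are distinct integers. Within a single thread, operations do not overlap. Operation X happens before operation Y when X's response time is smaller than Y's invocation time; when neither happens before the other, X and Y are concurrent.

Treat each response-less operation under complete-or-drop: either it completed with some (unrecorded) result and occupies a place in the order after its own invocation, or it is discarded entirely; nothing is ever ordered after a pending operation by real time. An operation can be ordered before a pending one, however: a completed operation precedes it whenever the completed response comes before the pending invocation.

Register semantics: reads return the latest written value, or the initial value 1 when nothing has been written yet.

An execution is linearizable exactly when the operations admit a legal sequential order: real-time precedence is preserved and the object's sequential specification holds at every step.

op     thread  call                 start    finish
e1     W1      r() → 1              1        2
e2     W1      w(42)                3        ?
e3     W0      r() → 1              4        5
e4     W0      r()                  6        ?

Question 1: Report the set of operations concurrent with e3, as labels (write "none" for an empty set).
Answer: e2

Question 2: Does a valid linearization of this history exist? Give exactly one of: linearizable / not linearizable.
one valid linearization: e1, e3
1. e1 r() → 1, leaving value 1
2. e3 r() → 1, leaving value 1

linearizable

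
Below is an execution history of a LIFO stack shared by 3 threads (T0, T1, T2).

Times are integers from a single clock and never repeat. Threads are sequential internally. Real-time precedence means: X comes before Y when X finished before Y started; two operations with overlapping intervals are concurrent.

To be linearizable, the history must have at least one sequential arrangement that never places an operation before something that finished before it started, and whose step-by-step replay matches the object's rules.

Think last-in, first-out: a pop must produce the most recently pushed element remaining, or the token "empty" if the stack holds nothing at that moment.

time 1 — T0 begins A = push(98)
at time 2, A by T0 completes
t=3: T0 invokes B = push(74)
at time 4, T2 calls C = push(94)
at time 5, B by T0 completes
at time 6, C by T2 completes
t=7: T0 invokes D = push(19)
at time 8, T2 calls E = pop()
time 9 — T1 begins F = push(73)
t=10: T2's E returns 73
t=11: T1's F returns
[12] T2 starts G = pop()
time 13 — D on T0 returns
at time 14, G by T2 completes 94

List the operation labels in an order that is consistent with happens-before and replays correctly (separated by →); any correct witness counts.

A → B → C → F → E → G → D

step 1: A push(98) — stack <98>
step 2: B push(74) — stack <98,74>
step 3: C push(94) — stack <98,74,94>
step 4: F push(73) — stack <98,74,94,73>
step 5: E pop() → 73 — stack <98,74,94>
step 6: G pop() → 94 — stack <98,74>
step 7: D push(19) — stack <98,74,19>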